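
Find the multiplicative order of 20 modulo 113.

Since 20 ∈ (Z/113Z)^×, its order divides φ(113) = 113 − 1 = 112 = 2^4 · 7.
Divisors of 112: 1, 2, 4, 7, 8, 14, 16, 28, 56, 112.
Check 20^d mod 113 for each divisor in increasing order:
20^1 ≡ 20
20^2 ≡ 61
20^4 ≡ 105
20^7 ≡ 71
20^8 ≡ 64
20^14 ≡ 69
20^16 ≡ 28
20^28 ≡ 15
20^56 ≡ 112
20^112 ≡ 1
So ord_113(20) = 112.

112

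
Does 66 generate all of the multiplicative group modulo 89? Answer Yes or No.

Yes

φ(89) = 89 − 1 = 88 = 2^3 · 11.
Test 66^(88/q) mod 89 for each prime factor q of 88:
66^44 ≡ 88 (mod 89)  [q = 2: ≢ 1 ✓]
66^8 ≡ 2 (mod 89)  [q = 11: ≢ 1 ✓]
None equal 1, so ord_89(66) = 88: 66 is a primitive root.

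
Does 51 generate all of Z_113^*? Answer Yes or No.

No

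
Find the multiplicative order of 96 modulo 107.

106

Since 96 ∈ (Z/107Z)^×, its order divides φ(107) = 107 − 1 = 106 = 2 · 53.
Divisors of 106: 1, 2, 53, 106.
Compute 96^d (mod 107) for the divisors d until we hit 1:
96^1 ≡ 96 (mod 107)
96^2 ≡ 14 (mod 107)
96^53 ≡ 106 (mod 107)
96^106 ≡ 1 (mod 107) ✓
So ord_107(96) = 106.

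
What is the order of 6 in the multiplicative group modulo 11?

The order of 6 must divide φ(11) = 11 − 1 = 10 = 2 · 5.
Divisors of 10: 1, 2, 5, 10.
Evaluate successive powers at the divisors of 10:
6^1 ≡ 6
6^2 ≡ 3
6^5 ≡ 10
6^10 ≡ 1
So ord_11(6) = 10.

10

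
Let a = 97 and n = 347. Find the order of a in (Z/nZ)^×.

346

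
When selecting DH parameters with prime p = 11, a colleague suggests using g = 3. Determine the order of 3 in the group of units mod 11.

5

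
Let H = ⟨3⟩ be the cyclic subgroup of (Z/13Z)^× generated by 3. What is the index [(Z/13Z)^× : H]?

4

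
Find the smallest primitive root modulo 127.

3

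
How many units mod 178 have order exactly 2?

1

φ(178) = φ(2)·φ(89) = 1·88 = 88 = 2^3 · 11.
In a cyclic group of order 88, there are φ(d) elements of order d for each divisor d of 88, and zero for non-divisors.
2 | 88, and φ(2) = 2 − 1 = 1.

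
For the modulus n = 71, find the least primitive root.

7

φ(71) = 71 − 1 = 70 = 2 · 5 · 7.
Test candidates g = 2, 3, … against the prime factors q ∈ {2, 5, 7} of φ(71): g is a generator iff g^(70/q) ≢ 1 for every such q.
g = 2: 2^35 ≡ 1 — hits 1, so not a primitive root.
g = 3: 3^35 ≡ 1 — hits 1, so not a primitive root.
g = 4: 4^35 ≡ 1 — hits 1, so not a primitive root.
g = 5: 5^35 ≡ 1 — hits 1, so not a primitive root.
g = 6: 6^35 ≡ 1 — hits 1, so not a primitive root.
g = 7: 7^35 ≡ 70; 7^14 ≡ 54; 7^10 ≡ 45 — none is 1, so 7 is a primitive root.
The smallest primitive root modulo 71 is 7.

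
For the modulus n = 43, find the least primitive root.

3

φ(43) = 43 − 1 = 42 = 2 · 3 · 7.
g is a primitive root iff g^(42/q) ≢ 1 (mod 43) for each prime q ∈ {2, 3, 7}.
g = 2: 2^21 ≡ 42; 2^14 ≡ 1 — hits 1, so not a primitive root.
g = 3: 3^21 ≡ 42; 3^14 ≡ 36; 3^6 ≡ 41 — none is 1, so 3 is a primitive root.
Hence the least primitive root of 43 is 3.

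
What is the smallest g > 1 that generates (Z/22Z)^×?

φ(22) = φ(2)·φ(11) = 1·10 = 10 = 2 · 5.
g is a primitive root iff g^(10/q) ≢ 1 (mod 22) for each prime q ∈ {2, 5}.
g = 2: gcd(2, 22) = 2 > 1, not a unit — skip.
g = 3: 3^5 ≡ 1 — hits 1, so not a primitive root.
g = 4: gcd(4, 22) = 2 > 1, not a unit — skip.
g = 5: 5^5 ≡ 1 — hits 1, so not a primitive root.
g = 6: gcd(6, 22) = 2 > 1, not a unit — skip.
g = 7: 7^5 ≡ 21; 7^2 ≡ 5 — none is 1, so 7 is a primitive root.
Hence the least primitive root of 22 is 7.

7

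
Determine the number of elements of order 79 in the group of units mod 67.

φ(67) = 67 − 1 = 66 = 2 · 3 · 11.
(Z/67Z)^× is cyclic (|G| = 66); a cyclic group of order m has exactly φ(d) elements of each order d | m, and none otherwise.
Since 79 ∤ 66, the count is 0.

0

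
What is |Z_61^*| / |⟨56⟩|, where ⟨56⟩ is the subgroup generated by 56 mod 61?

4

Since 56 ∈ (Z/61Z)^×, its order divides φ(61) = 61 − 1 = 60 = 2^2 · 3 · 5.
Divisors of 60: 1, 2, 3, 4, 5, 6, 10, 12, 15, 20, 30, 60.
Check 56^d mod 61 for each divisor in increasing order:
56^1 ≡ 56
56^2 ≡ 25
56^3 ≡ 58
56^4 ≡ 15
56^5 ≡ 47
56^6 ≡ 9
56^10 ≡ 13
56^12 ≡ 20
56^15 ≡ 1
The order of 56 is 15, so the subgroup it generates has 15 elements.
The index is φ(61) / ord(56) = 60 / 15 = 4.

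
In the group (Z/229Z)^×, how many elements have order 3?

φ(229) = 229 − 1 = 228 = 2^2 · 3 · 19.
In a cyclic group of order 228, there are φ(d) elements of order d for each divisor d of 228, and zero for non-divisors.
3 | 228, and φ(3) = 3 − 1 = 2.

2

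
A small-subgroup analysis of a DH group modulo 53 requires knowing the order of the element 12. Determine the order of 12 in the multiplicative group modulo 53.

52

By Lagrange's theorem, ord_53(12) divides φ(53) = 53 − 1 = 52 = 2^2 · 13.
Divisors of 52: 1, 2, 4, 13, 26, 52.
Test each divisor d:
12^1 ≡ 12
12^2 ≡ 38
12^4 ≡ 13
12^13 ≡ 23
12^26 ≡ 52
12^52 ≡ 1
The smallest such exponent is 52, so the order of 12 is 52.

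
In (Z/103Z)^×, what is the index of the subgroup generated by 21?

1

By Lagrange's theorem, ord_103(21) divides φ(103) = 103 − 1 = 102 = 2 · 3 · 17.
Divisors of 102: 1, 2, 3, 6, 17, 34, 51, 102.
Test each divisor d:
21^1 ≡ 21
21^2 ≡ 29
21^3 ≡ 94
21^6 ≡ 81
21^17 ≡ 57
21^34 ≡ 56
21^51 ≡ 102
21^102 ≡ 1
Thus |⟨21⟩| = ord(21) = 102.
[(Z/103Z)^× : ⟨21⟩] = 102/102 = 1.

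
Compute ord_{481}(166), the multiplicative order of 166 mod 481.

36

By Lagrange's theorem, ord_481(166) divides φ(481) = φ(13·37) = (13−1)·(37−1) = 12·36 = 432 = 2^4 · 3^3.
Divisors of 432: 1, 2, 3, 4, 6, 8, 9, 12, 16, 18, 24, 27, 36, 48, 54, 72, 108, 144, 216, 432.
Evaluate successive powers at the divisors of 432:
166^1 ≡ 166 (mod 481)
166^2 ≡ 139 (mod 481)
166^3 ≡ 467 (mod 481)
166^4 ≡ 81 (mod 481)
166^6 ≡ 196 (mod 481)
166^8 ≡ 308 (mod 481)
166^9 ≡ 142 (mod 481)
166^12 ≡ 417 (mod 481)
166^16 ≡ 107 (mod 481)
166^18 ≡ 443 (mod 481)
166^24 ≡ 248 (mod 481)
166^27 ≡ 376 (mod 481)
166^36 ≡ 1 (mod 481) ✓
The smallest such exponent is 36, so the order of 166 is 36.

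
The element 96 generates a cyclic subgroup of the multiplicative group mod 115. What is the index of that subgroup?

8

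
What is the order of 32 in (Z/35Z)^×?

Since 32 ∈ (Z/35Z)^×, its order divides φ(35) = φ(5·7) = (5−1)·(7−1) = 4·6 = 24 = 2^3 · 3.
Divisors of 24: 1, 2, 3, 4, 6, 8, 12, 24.
Check 32^d mod 35 for each divisor in increasing order:
32^1 ≡ 32 (mod 35)
32^2 ≡ 9 (mod 35)
32^3 ≡ 8 (mod 35)
32^4 ≡ 11 (mod 35)
32^6 ≡ 29 (mod 35)
32^8 ≡ 16 (mod 35)
32^12 ≡ 1 (mod 35) ✓
Hence ord(32) = 12.

12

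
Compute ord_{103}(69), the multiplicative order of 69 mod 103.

34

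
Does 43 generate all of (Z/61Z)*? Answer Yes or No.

φ(61) = 61 − 1 = 60 = 2^2 · 3 · 5.
Test 43^(60/q) mod 61 for each prime factor q of 60:
43^30 ≡ 60 (mod 61)  [q = 2: ≢ 1 ✓]
43^20 ≡ 47 (mod 61)  [q = 3: ≢ 1 ✓]
43^12 ≡ 58 (mod 61)  [q = 5: ≢ 1 ✓]
None equal 1, so ord_61(43) = 60: 43 is a primitive root.

Yes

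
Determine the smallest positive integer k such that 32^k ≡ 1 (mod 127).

7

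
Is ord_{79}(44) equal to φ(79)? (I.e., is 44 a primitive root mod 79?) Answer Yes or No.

φ(79) = 79 − 1 = 78 = 2 · 3 · 13.
An element g generates (Z/79Z)^× iff g^(78/q) ≢ 1 (mod 79) for each prime q ∈ {2, 3, 13}.
44^39 ≡ 1 (mod 79)  [q = 2: ≡ 1 ✗]
44^26 ≡ 23 (mod 79)  [q = 3: ≢ 1 ✓]
44^6 ≡ 10 (mod 79)  [q = 13: ≢ 1 ✓]
Since 44^39 ≡ 1, the order of 44 divides 39 < 78, so 44 is not a primitive root.

No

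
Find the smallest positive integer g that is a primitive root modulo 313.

10

φ(313) = 313 − 1 = 312 = 2^3 · 3 · 13.
Test candidates g = 2, 3, … against the prime factors q ∈ {2, 3, 13} of φ(313): g is a generator iff g^(312/q) ≢ 1 for every such q.
g = 2: 2^156 ≡ 1 — hits 1, so not a primitive root.
g = 3: 3^156 ≡ 1 — hits 1, so not a primitive root.
g = 4: 4^156 ≡ 1 — hits 1, so not a primitive root.
g = 5: 5^156 ≡ 312; 5^104 ≡ 1 — hits 1, so not a primitive root.
g = 6: 6^156 ≡ 1 — hits 1, so not a primitive root.
g = 7: 7^156 ≡ 312; 7^104 ≡ 1 — hits 1, so not a primitive root.
g = 8: 8^156 ≡ 1 — hits 1, so not a primitive root.
g = 9: 9^156 ≡ 1 — hits 1, so not a primitive root.
g = 10: 10^156 ≡ 312; 10^104 ≡ 214; 10^24 ≡ 103 — none is 1, so 10 is a primitive root.
Hence the least primitive root of 313 is 10.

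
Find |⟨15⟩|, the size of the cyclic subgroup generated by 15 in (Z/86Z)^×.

21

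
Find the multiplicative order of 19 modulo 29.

By Lagrange's theorem, ord_29(19) divides φ(29) = 29 − 1 = 28 = 2^2 · 7.
Divisors of 28: 1, 2, 4, 7, 14, 28.
Evaluate successive powers at the divisors of 28:
19^1 ≡ 19 (mod 29)
19^2 ≡ 13 (mod 29)
19^4 ≡ 24 (mod 29)
19^7 ≡ 12 (mod 29)
19^14 ≡ 28 (mod 29)
19^28 ≡ 1 (mod 29) ✓
The smallest such exponent is 28, so the order of 19 is 28.

28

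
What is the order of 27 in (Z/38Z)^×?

By Lagrange's theorem, ord_38(27) divides φ(38) = φ(2)·φ(19) = 1·18 = 18 = 2 · 3^2.
Divisors of 18: 1, 2, 3, 6, 9, 18.
Evaluate successive powers at the divisors of 18:
27^1 ≡ 27
27^2 ≡ 7
27^3 ≡ 37
27^6 ≡ 1
So ord_38(27) = 6.

6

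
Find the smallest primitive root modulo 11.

2

φ(11) = 11 − 1 = 10 = 2 · 5.
Test candidates g = 2, 3, … against the prime factors q ∈ {2, 5} of φ(11): g is a generator iff g^(10/q) ≢ 1 for every such q.
g = 2: 2^5 ≡ 10; 2^2 ≡ 4 — none is 1, so 2 is a primitive root.
So 2 is the smallest generator of (Z/11Z)^×.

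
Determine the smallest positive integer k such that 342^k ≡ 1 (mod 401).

400

Since 342 ∈ (Z/401Z)^×, its order divides φ(401) = 401 − 1 = 400 = 2^4 · 5^2.
Divisors of 400: 1, 2, 4, 5, 8, 10, 16, 20, 25, 40, 50, 80, 100, 200, 400.
Check 342^d mod 401 for each divisor in increasing order:
342^1 ≡ 342 (mod 401)
342^2 ≡ 273 (mod 401)
342^4 ≡ 344 (mod 401)
342^5 ≡ 155 (mod 401)
342^8 ≡ 41 (mod 401)
342^10 ≡ 366 (mod 401)
342^16 ≡ 77 (mod 401)
342^20 ≡ 22 (mod 401)
342^25 ≡ 202 (mod 401)
342^40 ≡ 83 (mod 401)
342^50 ≡ 303 (mod 401)
342^80 ≡ 72 (mod 401)
342^100 ≡ 381 (mod 401)
342^200 ≡ 400 (mod 401)
342^400 ≡ 1 (mod 401) ✓
So ord_401(342) = 400.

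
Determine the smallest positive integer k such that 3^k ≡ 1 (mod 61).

10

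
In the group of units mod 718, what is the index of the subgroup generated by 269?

1

The order of 269 must divide φ(718) = φ(2)·φ(359) = 1·358 = 358 = 2 · 179.
Divisors of 358: 1, 2, 179, 358.
Evaluate successive powers at the divisors of 358:
269^1 ≡ 269 (mod 718)
269^2 ≡ 561 (mod 718)
269^179 ≡ 717 (mod 718)
269^358 ≡ 1 (mod 718) ✓
Thus |⟨269⟩| = ord(269) = 358.
[(Z/718Z)^× : ⟨269⟩] = 358/358 = 1.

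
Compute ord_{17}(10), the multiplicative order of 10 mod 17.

16

By Lagrange's theorem, ord_17(10) divides φ(17) = 17 − 1 = 16 = 2^4.
Divisors of 16: 1, 2, 4, 8, 16.
Evaluate successive powers at the divisors of 16:
10^1 ≡ 10
10^2 ≡ 15
10^4 ≡ 4
10^8 ≡ 16
10^16 ≡ 1
Hence ord(10) = 16.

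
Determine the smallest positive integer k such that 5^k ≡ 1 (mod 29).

14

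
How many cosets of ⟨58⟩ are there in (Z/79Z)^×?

3

By Lagrange's theorem, ord_79(58) divides φ(79) = 79 − 1 = 78 = 2 · 3 · 13.
Divisors of 78: 1, 2, 3, 6, 13, 26, 39, 78.
Compute 58^d (mod 79) for the divisors d until we hit 1:
58^1 ≡ 58 (mod 79)
58^2 ≡ 46 (mod 79)
58^3 ≡ 61 (mod 79)
58^6 ≡ 8 (mod 79)
58^13 ≡ 78 (mod 79)
58^26 ≡ 1 (mod 79) ✓
The order of 58 is 26, so the subgroup it generates has 26 elements.
[(Z/79Z)^× : ⟨58⟩] = 78/26 = 3.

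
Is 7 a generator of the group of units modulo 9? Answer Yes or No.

No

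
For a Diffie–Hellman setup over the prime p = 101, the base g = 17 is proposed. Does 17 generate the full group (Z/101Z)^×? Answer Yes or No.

No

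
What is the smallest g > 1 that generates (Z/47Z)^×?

5

φ(47) = 47 − 1 = 46 = 2 · 23.
Test candidates g = 2, 3, … against the prime factors q ∈ {2, 23} of φ(47): g is a generator iff g^(46/q) ≢ 1 for every such q.
g = 2: 2^23 ≡ 1 — hits 1, so not a primitive root.
g = 3: 3^23 ≡ 1 — hits 1, so not a primitive root.
g = 4: 4^23 ≡ 1 — hits 1, so not a primitive root.
g = 5: 5^23 ≡ 46; 5^2 ≡ 25 — none is 1, so 5 is a primitive root.
So 5 is the smallest generator of (Z/47Z)^×.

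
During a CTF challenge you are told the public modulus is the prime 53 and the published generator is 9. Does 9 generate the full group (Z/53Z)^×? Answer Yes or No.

No

φ(53) = 53 − 1 = 52 = 2^2 · 13.
It suffices to check that the order of 9 is not a proper divisor of 52: compute 9^(52/q) for q ∈ {2, 13}.
9^26 ≡ 1 (mod 53)  [q = 2: ≡ 1 ✗]
9^4 ≡ 42 (mod 53)  [q = 13: ≢ 1 ✓]
9^26 ≡ 1 shows ord(9) | 26, strictly less than φ(53); not a primitive root.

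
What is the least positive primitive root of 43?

3

φ(43) = 43 − 1 = 42 = 2 · 3 · 7.
Test candidates g = 2, 3, … against the prime factors q ∈ {2, 3, 7} of φ(43): g is a generator iff g^(42/q) ≢ 1 for every such q.
g = 2: 2^21 ≡ 42; 2^14 ≡ 1 — hits 1, so not a primitive root.
g = 3: 3^21 ≡ 42; 3^14 ≡ 36; 3^6 ≡ 41 — none is 1, so 3 is a primitive root.
Hence the least primitive root of 43 is 3.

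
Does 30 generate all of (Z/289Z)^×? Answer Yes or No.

No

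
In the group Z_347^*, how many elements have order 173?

φ(347) = 347 − 1 = 346 = 2 · 173.
In a cyclic group of order 346, there are φ(d) elements of order d for each divisor d of 346, and zero for non-divisors.
173 | 346, and φ(173) = 173 − 1 = 172.

172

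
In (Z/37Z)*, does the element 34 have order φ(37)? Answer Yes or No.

φ(37) = 37 − 1 = 36 = 2^2 · 3^2.
It suffices to check that the order of 34 is not a proper divisor of 36: compute 34^(36/q) for q ∈ {2, 3}.
34^18 ≡ 1 (mod 37)  [q = 2: ≡ 1 ✗]
34^12 ≡ 10 (mod 37)  [q = 3: ≢ 1 ✓]
The check at q = 2 fails, so 34 generates a proper subgroup.

No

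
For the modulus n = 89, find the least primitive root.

3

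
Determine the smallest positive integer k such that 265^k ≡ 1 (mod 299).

44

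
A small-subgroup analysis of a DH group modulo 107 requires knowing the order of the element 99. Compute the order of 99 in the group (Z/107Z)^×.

By Lagrange's theorem, ord_107(99) divides φ(107) = 107 − 1 = 106 = 2 · 53.
Divisors of 106: 1, 2, 53, 106.
Test each divisor d:
99^1 ≡ 99 (mod 107)
99^2 ≡ 64 (mod 107)
99^53 ≡ 1 (mod 107) ✓
Hence ord(99) = 53.

53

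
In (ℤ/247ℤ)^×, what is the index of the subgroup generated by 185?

The order of 185 must divide φ(247) = φ(13·19) = (13−1)·(19−1) = 12·18 = 216 = 2^3 · 3^3.
Divisors of 216: 1, 2, 3, 4, 6, 8, 9, 12, 18, 24, 27, 36, 54, 72, 108, 216.
Check 185^d mod 247 for each divisor in increasing order:
185^1 ≡ 185 (mod 247)
185^2 ≡ 139 (mod 247)
185^3 ≡ 27 (mod 247)
185^4 ≡ 55 (mod 247)
185^6 ≡ 235 (mod 247)
185^8 ≡ 61 (mod 247)
185^9 ≡ 170 (mod 247)
185^12 ≡ 144 (mod 247)
185^18 ≡ 1 (mod 247) ✓
Thus |⟨185⟩| = ord(185) = 18.
Index = |(Z/247Z)^×| / |⟨185⟩| = 216 / 18 = 12.

12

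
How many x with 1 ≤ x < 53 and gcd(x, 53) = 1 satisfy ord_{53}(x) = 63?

0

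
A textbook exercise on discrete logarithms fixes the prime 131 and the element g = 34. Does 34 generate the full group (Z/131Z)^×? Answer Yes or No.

φ(131) = 131 − 1 = 130 = 2 · 5 · 13.
It suffices to check that the order of 34 is not a proper divisor of 130: compute 34^(130/q) for q ∈ {2, 5, 13}.
34^65 ≡ 1 (mod 131)  [q = 2: ≡ 1 ✗]
34^26 ≡ 89 (mod 131)  [q = 5: ≢ 1 ✓]
34^10 ≡ 80 (mod 131)  [q = 13: ≢ 1 ✓]
The check at q = 2 fails, so 34 generates a proper subgroup.

No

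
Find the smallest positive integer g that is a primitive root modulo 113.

3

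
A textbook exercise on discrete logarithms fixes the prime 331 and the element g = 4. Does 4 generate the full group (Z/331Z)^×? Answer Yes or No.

No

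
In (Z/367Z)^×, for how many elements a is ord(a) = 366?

120

φ(367) = 367 − 1 = 366 = 2 · 3 · 61.
Since (Z/367Z)^× is cyclic of order 366, the number of elements of order d is φ(d) when d | 366 and 0 otherwise.
366 = 2 · 3 · 61 divides 366, and φ(366) = 120.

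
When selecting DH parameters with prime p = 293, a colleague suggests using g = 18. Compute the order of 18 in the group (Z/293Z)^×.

292

The order of 18 must divide φ(293) = 293 − 1 = 292 = 2^2 · 73.
Divisors of 292: 1, 2, 4, 73, 146, 292.
Evaluate successive powers at the divisors of 292:
18^1 ≡ 18
18^2 ≡ 31
18^4 ≡ 82
18^73 ≡ 155
18^146 ≡ 292
18^292 ≡ 1
Hence ord(18) = 292.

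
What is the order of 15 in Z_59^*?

29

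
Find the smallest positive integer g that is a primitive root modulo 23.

5

φ(23) = 23 − 1 = 22 = 2 · 11.
Test candidates g = 2, 3, … against the prime factors q ∈ {2, 11} of φ(23): g is a generator iff g^(22/q) ≢ 1 for every such q.
g = 2: 2^11 ≡ 1 — hits 1, so not a primitive root.
g = 3: 3^11 ≡ 1 — hits 1, so not a primitive root.
g = 4: 4^11 ≡ 1 — hits 1, so not a primitive root.
g = 5: 5^11 ≡ 22; 5^2 ≡ 2 — none is 1, so 5 is a primitive root.
The smallest primitive root modulo 23 is 5.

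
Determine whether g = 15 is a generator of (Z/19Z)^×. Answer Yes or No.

Yes

φ(19) = 19 − 1 = 18 = 2 · 3^2.
Test 15^(18/q) mod 19 for each prime factor q of 18:
15^9 ≡ 18 (mod 19)  [q = 2: ≢ 1 ✓]
15^6 ≡ 11 (mod 19)  [q = 3: ≢ 1 ✓]
None equal 1, so ord_19(15) = 18: 15 is a primitive root.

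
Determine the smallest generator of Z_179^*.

φ(179) = 179 − 1 = 178 = 2 · 89.
g is a primitive root iff g^(178/q) ≢ 1 (mod 179) for each prime q ∈ {2, 89}.
g = 2: 2^89 ≡ 178; 2^2 ≡ 4 — none is 1, so 2 is a primitive root.
The smallest primitive root modulo 179 is 2.

2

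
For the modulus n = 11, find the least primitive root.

φ(11) = 11 − 1 = 10 = 2 · 5.
Test candidates g = 2, 3, … against the prime factors q ∈ {2, 5} of φ(11): g is a generator iff g^(10/q) ≢ 1 for every such q.
g = 2: 2^5 ≡ 10; 2^2 ≡ 4 — none is 1, so 2 is a primitive root.
Hence the least primitive root of 11 is 2.

2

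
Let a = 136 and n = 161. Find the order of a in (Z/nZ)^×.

66

ord(136) | φ(161) = φ(7·23) = (7−1)·(23−1) = 6·22 = 132 = 2^2 · 3 · 11.
Divisors of 132: 1, 2, 3, 4, 6, 11, 12, 22, 33, 44, 66, 132.
Compute 136^d (mod 161) for the divisors d until we hit 1:
136^1 ≡ 136 (mod 161)
136^2 ≡ 142 (mod 161)
136^3 ≡ 153 (mod 161)
136^4 ≡ 39 (mod 161)
136^6 ≡ 64 (mod 161)
136^11 ≡ 68 (mod 161)
136^12 ≡ 71 (mod 161)
136^22 ≡ 116 (mod 161)
136^33 ≡ 160 (mod 161)
136^44 ≡ 93 (mod 161)
136^66 ≡ 1 (mod 161) ✓
Hence ord(136) = 66.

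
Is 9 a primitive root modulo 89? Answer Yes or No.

No

φ(89) = 89 − 1 = 88 = 2^3 · 11.
It suffices to check that the order of 9 is not a proper divisor of 88: compute 9^(88/q) for q ∈ {2, 11}.
9^44 ≡ 1 (mod 89)  [q = 2: ≡ 1 ✗]
9^8 ≡ 2 (mod 89)  [q = 11: ≢ 1 ✓]
The check at q = 2 fails, so 9 generates a proper subgroup.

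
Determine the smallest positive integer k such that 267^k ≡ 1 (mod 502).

ord(267) | φ(502) = φ(2)·φ(251) = 1·250 = 250 = 2 · 5^3.
Divisors of 250: 1, 2, 5, 10, 25, 50, 125, 250.
Evaluate successive powers at the divisors of 250:
267^1 ≡ 267 (mod 502)
267^2 ≡ 5 (mod 502)
267^5 ≡ 149 (mod 502)
267^10 ≡ 113 (mod 502)
267^25 ≡ 1 (mod 502) ✓
The smallest such exponent is 25, so the order of 267 is 25.

25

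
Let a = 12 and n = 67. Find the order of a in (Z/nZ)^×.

By Lagrange's theorem, ord_67(12) divides φ(67) = 67 − 1 = 66 = 2 · 3 · 11.
Divisors of 66: 1, 2, 3, 6, 11, 22, 33, 66.
Compute 12^d (mod 67) for the divisors d until we hit 1:
12^1 ≡ 12 (mod 67)
12^2 ≡ 10 (mod 67)
12^3 ≡ 53 (mod 67)
12^6 ≡ 62 (mod 67)
12^11 ≡ 30 (mod 67)
12^22 ≡ 29 (mod 67)
12^33 ≡ 66 (mod 67)
12^66 ≡ 1 (mod 67) ✓
Therefore the multiplicative order of 12 modulo 67 is 66.

66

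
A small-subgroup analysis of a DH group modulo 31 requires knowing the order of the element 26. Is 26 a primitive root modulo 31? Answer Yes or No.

φ(31) = 31 − 1 = 30 = 2 · 3 · 5.
An element g generates (Z/31Z)^× iff g^(30/q) ≢ 1 (mod 31) for each prime q ∈ {2, 3, 5}.
26^15 ≡ 30 (mod 31)  [q = 2: ≢ 1 ✓]
26^10 ≡ 5 (mod 31)  [q = 3: ≢ 1 ✓]
26^6 ≡ 1 (mod 31)  [q = 5: ≡ 1 ✗]
26^6 ≡ 1 shows ord(26) | 6, strictly less than φ(31); not a primitive root.

No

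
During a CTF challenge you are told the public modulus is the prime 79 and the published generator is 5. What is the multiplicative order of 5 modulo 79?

39

The order of 5 must divide φ(79) = 79 − 1 = 78 = 2 · 3 · 13.
Divisors of 78: 1, 2, 3, 6, 13, 26, 39, 78.
Check 5^d mod 79 for each divisor in increasing order:
5^1 ≡ 5 (mod 79)
5^2 ≡ 25 (mod 79)
5^3 ≡ 46 (mod 79)
5^6 ≡ 62 (mod 79)
5^13 ≡ 23 (mod 79)
5^26 ≡ 55 (mod 79)
5^39 ≡ 1 (mod 79) ✓
The smallest such exponent is 39, so the order of 5 is 39.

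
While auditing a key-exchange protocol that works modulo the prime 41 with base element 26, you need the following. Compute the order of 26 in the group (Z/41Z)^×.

40

ord(26) | φ(41) = 41 − 1 = 40 = 2^3 · 5.
Divisors of 40: 1, 2, 4, 5, 8, 10, 20, 40.
Check 26^d mod 41 for each divisor in increasing order:
26^1 ≡ 26 (mod 41)
26^2 ≡ 20 (mod 41)
26^4 ≡ 31 (mod 41)
26^5 ≡ 27 (mod 41)
26^8 ≡ 18 (mod 41)
26^10 ≡ 32 (mod 41)
26^20 ≡ 40 (mod 41)
26^40 ≡ 1 (mod 41) ✓
The smallest such exponent is 40, so the order of 26 is 40.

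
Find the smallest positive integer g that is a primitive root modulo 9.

2

φ(9) = φ(3^2) = 3·(3−1) = 6 = 2 · 3.
g is a primitive root iff g^(6/q) ≢ 1 (mod 9) for each prime q ∈ {2, 3}.
g = 2: 2^3 ≡ 8; 2^2 ≡ 4 — none is 1, so 2 is a primitive root.
So 2 is the smallest generator of (Z/9Z)^×.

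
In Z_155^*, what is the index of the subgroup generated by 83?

2

Since 83 ∈ (Z/155Z)^×, its order divides φ(155) = φ(5·31) = (5−1)·(31−1) = 4·30 = 120 = 2^3 · 3 · 5.
Divisors of 120: 1, 2, 3, 4, 5, 6, 8, 10, 12, 15, 20, 24, 30, 40, 60, 120.
Compute 83^d (mod 155) for the divisors d until we hit 1:
83^1 ≡ 83 (mod 155)
83^2 ≡ 69 (mod 155)
83^3 ≡ 147 (mod 155)
83^4 ≡ 111 (mod 155)
83^5 ≡ 68 (mod 155)
83^6 ≡ 64 (mod 155)
83^8 ≡ 76 (mod 155)
83^10 ≡ 129 (mod 155)
83^12 ≡ 66 (mod 155)
83^15 ≡ 92 (mod 155)
83^20 ≡ 56 (mod 155)
83^24 ≡ 16 (mod 155)
83^30 ≡ 94 (mod 155)
83^40 ≡ 36 (mod 155)
83^60 ≡ 1 (mod 155) ✓
The order of 83 is 60, so the subgroup it generates has 60 elements.
[(Z/155Z)^× : ⟨83⟩] = 120/60 = 2.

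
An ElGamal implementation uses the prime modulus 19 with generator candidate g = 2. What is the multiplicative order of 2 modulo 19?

18

ord(2) | φ(19) = 19 − 1 = 18 = 2 · 3^2.
Divisors of 18: 1, 2, 3, 6, 9, 18.
Check 2^d mod 19 for each divisor in increasing order:
2^1 ≡ 2 (mod 19)
2^2 ≡ 4 (mod 19)
2^3 ≡ 8 (mod 19)
2^6 ≡ 7 (mod 19)
2^9 ≡ 18 (mod 19)
2^18 ≡ 1 (mod 19) ✓
The smallest such exponent is 18, so the order of 2 is 18.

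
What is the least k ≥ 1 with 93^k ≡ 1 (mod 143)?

60

ord(93) | φ(143) = φ(11·13) = (11−1)·(13−1) = 10·12 = 120 = 2^3 · 3 · 5.
Divisors of 120: 1, 2, 3, 4, 5, 6, 8, 10, 12, 15, 20, 24, 30, 40, 60, 120.
Test each divisor d:
93^1 ≡ 93 (mod 143)
93^2 ≡ 69 (mod 143)
93^3 ≡ 125 (mod 143)
93^4 ≡ 42 (mod 143)
93^5 ≡ 45 (mod 143)
93^6 ≡ 38 (mod 143)
93^8 ≡ 48 (mod 143)
93^10 ≡ 23 (mod 143)
93^12 ≡ 14 (mod 143)
93^15 ≡ 34 (mod 143)
93^20 ≡ 100 (mod 143)
93^24 ≡ 53 (mod 143)
93^30 ≡ 12 (mod 143)
93^40 ≡ 133 (mod 143)
93^60 ≡ 1 (mod 143) ✓
The smallest such exponent is 60, so the order of 93 is 60.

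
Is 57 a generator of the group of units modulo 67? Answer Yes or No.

Yes

φ(67) = 67 − 1 = 66 = 2 · 3 · 11.
Test 57^(66/q) mod 67 for each prime factor q of 66:
57^33 ≡ 66 (mod 67)  [q = 2: ≢ 1 ✓]
57^22 ≡ 37 (mod 67)  [q = 3: ≢ 1 ✓]
57^6 ≡ 25 (mod 67)  [q = 11: ≢ 1 ✓]
Every test exponent gives a nontrivial residue, hence 57 generates the full group.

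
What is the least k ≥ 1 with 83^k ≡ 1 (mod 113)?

14

ord(83) | φ(113) = 113 − 1 = 112 = 2^4 · 7.
Divisors of 112: 1, 2, 4, 7, 8, 14, 16, 28, 56, 112.
Test each divisor d:
83^1 ≡ 83 (mod 113)
83^2 ≡ 109 (mod 113)
83^4 ≡ 16 (mod 113)
83^7 ≡ 112 (mod 113)
83^8 ≡ 30 (mod 113)
83^14 ≡ 1 (mod 113) ✓
Therefore the multiplicative order of 83 modulo 113 is 14.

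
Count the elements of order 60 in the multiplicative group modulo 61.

16

φ(61) = 61 − 1 = 60 = 2^2 · 3 · 5.
Since (Z/61Z)^× is cyclic of order 60, the number of elements of order d is φ(d) when d | 60 and 0 otherwise.
60 = 2^2 · 3 · 5 divides 60, and φ(60) = 16.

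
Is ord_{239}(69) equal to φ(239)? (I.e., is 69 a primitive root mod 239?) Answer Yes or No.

φ(239) = 239 − 1 = 238 = 2 · 7 · 17.
An element g generates (Z/239Z)^× iff g^(238/q) ≢ 1 (mod 239) for each prime q ∈ {2, 7, 17}.
69^119 ≡ 238 (mod 239)  [q = 2: ≢ 1 ✓]
69^34 ≡ 44 (mod 239)  [q = 7: ≢ 1 ✓]
69^14 ≡ 211 (mod 239)  [q = 17: ≢ 1 ✓]
All checks pass, so 69 has order 238 and is a primitive root modulo 239.

Yes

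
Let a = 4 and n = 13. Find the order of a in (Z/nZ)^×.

6

By Lagrange's theorem, ord_13(4) divides φ(13) = 13 − 1 = 12 = 2^2 · 3.
Divisors of 12: 1, 2, 3, 4, 6, 12.
Evaluate successive powers at the divisors of 12:
4^1 ≡ 4 (mod 13)
4^2 ≡ 3 (mod 13)
4^3 ≡ 12 (mod 13)
4^4 ≡ 9 (mod 13)
4^6 ≡ 1 (mod 13) ✓
Hence ord(4) = 6.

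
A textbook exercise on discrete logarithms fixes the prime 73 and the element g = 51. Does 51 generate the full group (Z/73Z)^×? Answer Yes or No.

φ(73) = 73 − 1 = 72 = 2^3 · 3^2.
Test 51^(72/q) mod 73 for each prime factor q of 72:
51^36 ≡ 72 (mod 73)  [q = 2: ≢ 1 ✓]
51^24 ≡ 1 (mod 73)  [q = 3: ≡ 1 ✗]
The check at q = 3 fails, so 51 generates a proper subgroup.

No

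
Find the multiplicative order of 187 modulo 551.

126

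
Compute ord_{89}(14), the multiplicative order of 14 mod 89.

88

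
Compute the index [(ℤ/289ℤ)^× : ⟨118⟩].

The order of 118 must divide φ(289) = φ(17^2) = 17·(17−1) = 272 = 2^4 · 17.
Divisors of 272: 1, 2, 4, 8, 16, 17, 34, 68, 136, 272.
Compute 118^d (mod 289) for the divisors d until we hit 1:
118^1 ≡ 118 (mod 289)
118^2 ≡ 52 (mod 289)
118^4 ≡ 103 (mod 289)
118^8 ≡ 205 (mod 289)
118^16 ≡ 120 (mod 289)
118^17 ≡ 288 (mod 289)
118^34 ≡ 1 (mod 289) ✓
Thus |⟨118⟩| = ord(118) = 34.
Index = |(Z/289Z)^×| / |⟨118⟩| = 272 / 34 = 8.

8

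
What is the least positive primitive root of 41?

6

φ(41) = 41 − 1 = 40 = 2^3 · 5.
Test candidates g = 2, 3, … against the prime factors q ∈ {2, 5} of φ(41): g is a generator iff g^(40/q) ≢ 1 for every such q.
g = 2: 2^20 ≡ 1 — hits 1, so not a primitive root.
g = 3: 3^20 ≡ 40; 3^8 ≡ 1 — hits 1, so not a primitive root.
g = 4: 4^20 ≡ 1 — hits 1, so not a primitive root.
g = 5: 5^20 ≡ 1 — hits 1, so not a primitive root.
g = 6: 6^20 ≡ 40; 6^8 ≡ 10 — none is 1, so 6 is a primitive root.
The smallest primitive root modulo 41 is 6.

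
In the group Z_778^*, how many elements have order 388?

192

φ(778) = φ(2)·φ(389) = 1·388 = 388 = 2^2 · 97.
(Z/778Z)^× is cyclic (|G| = 388); a cyclic group of order m has exactly φ(d) elements of each order d | m, and none otherwise.
388 = 2^2 · 97 divides 388, and φ(388) = 192.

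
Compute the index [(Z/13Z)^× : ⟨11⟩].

1

By Lagrange's theorem, ord_13(11) divides φ(13) = 13 − 1 = 12 = 2^2 · 3.
Divisors of 12: 1, 2, 3, 4, 6, 12.
Evaluate successive powers at the divisors of 12:
11^1 ≡ 11 (mod 13)
11^2 ≡ 4 (mod 13)
11^3 ≡ 5 (mod 13)
11^4 ≡ 3 (mod 13)
11^6 ≡ 12 (mod 13)
11^12 ≡ 1 (mod 13) ✓
The order of 11 is 12, so the subgroup it generates has 12 elements.
The index is φ(13) / ord(11) = 12 / 12 = 1.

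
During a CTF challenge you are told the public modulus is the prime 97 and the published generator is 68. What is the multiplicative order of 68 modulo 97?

96

The order of 68 must divide φ(97) = 97 − 1 = 96 = 2^5 · 3.
Divisors of 96: 1, 2, 3, 4, 6, 8, 12, 16, 24, 32, 48, 96.
Compute 68^d (mod 97) for the divisors d until we hit 1:
68^1 ≡ 68 (mod 97)
68^2 ≡ 65 (mod 97)
68^3 ≡ 55 (mod 97)
68^4 ≡ 54 (mod 97)
68^6 ≡ 18 (mod 97)
68^8 ≡ 6 (mod 97)
68^12 ≡ 33 (mod 97)
68^16 ≡ 36 (mod 97)
68^24 ≡ 22 (mod 97)
68^32 ≡ 35 (mod 97)
68^48 ≡ 96 (mod 97)
68^96 ≡ 1 (mod 97) ✓
So ord_97(68) = 96.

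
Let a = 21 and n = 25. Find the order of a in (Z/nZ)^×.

5

Since 21 ∈ (Z/25Z)^×, its order divides φ(25) = φ(5^2) = 5·(5−1) = 20 = 2^2 · 5.
Divisors of 20: 1, 2, 4, 5, 10, 20.
Check 21^d mod 25 for each divisor in increasing order:
21^1 ≡ 21 (mod 25)
21^2 ≡ 16 (mod 25)
21^4 ≡ 6 (mod 25)
21^5 ≡ 1 (mod 25) ✓
Therefore the multiplicative order of 21 modulo 25 is 5.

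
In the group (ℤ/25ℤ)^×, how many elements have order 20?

8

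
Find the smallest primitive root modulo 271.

φ(271) = 271 − 1 = 270 = 2 · 3^3 · 5.
Test candidates g = 2, 3, … against the prime factors q ∈ {2, 3, 5} of φ(271): g is a generator iff g^(270/q) ≢ 1 for every such q.
g = 2: 2^135 ≡ 1 — hits 1, so not a primitive root.
g = 3: 3^135 ≡ 270; 3^90 ≡ 1 — hits 1, so not a primitive root.
g = 4: 4^135 ≡ 1 — hits 1, so not a primitive root.
g = 5: 5^135 ≡ 1 — hits 1, so not a primitive root.
g = 6: 6^135 ≡ 270; 6^90 ≡ 242; 6^54 ≡ 10 — none is 1, so 6 is a primitive root.
So 6 is the smallest generator of (Z/271Z)^×.

6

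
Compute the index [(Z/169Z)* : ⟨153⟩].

The order of 153 must divide φ(169) = φ(13^2) = 13·(13−1) = 156 = 2^2 · 3 · 13.
Divisors of 156: 1, 2, 3, 4, 6, 12, 13, 26, 39, 52, 78, 156.
Check 153^d mod 169 for each divisor in increasing order:
153^1 ≡ 153
153^2 ≡ 87
153^3 ≡ 129
153^4 ≡ 133
153^6 ≡ 79
153^12 ≡ 157
153^13 ≡ 23
153^26 ≡ 22
153^39 ≡ 168
153^52 ≡ 146
153^78 ≡ 1
Thus |⟨153⟩| = ord(153) = 78.
Index = |(Z/169Z)^×| / |⟨153⟩| = 156 / 78 = 2.

2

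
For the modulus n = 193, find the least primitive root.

5

φ(193) = 193 − 1 = 192 = 2^6 · 3.
g is a primitive root iff g^(192/q) ≢ 1 (mod 193) for each prime q ∈ {2, 3}.
g = 2: 2^96 ≡ 1 — hits 1, so not a primitive root.
g = 3: 3^96 ≡ 1 — hits 1, so not a primitive root.
g = 4: 4^96 ≡ 1 — hits 1, so not a primitive root.
g = 5: 5^96 ≡ 192; 5^64 ≡ 84 — none is 1, so 5 is a primitive root.
So 5 is the smallest generator of (Z/193Z)^×.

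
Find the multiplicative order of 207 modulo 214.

53

The order of 207 must divide φ(214) = φ(2)·φ(107) = 1·106 = 106 = 2 · 53.
Divisors of 106: 1, 2, 53, 106.
Evaluate successive powers at the divisors of 106:
207^1 ≡ 207
207^2 ≡ 49
207^53 ≡ 1
So ord_214(207) = 53.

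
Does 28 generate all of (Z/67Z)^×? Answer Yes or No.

φ(67) = 67 − 1 = 66 = 2 · 3 · 11.
Test 28^(66/q) mod 67 for each prime factor q of 66:
28^33 ≡ 66 (mod 67)  [q = 2: ≢ 1 ✓]
28^22 ≡ 37 (mod 67)  [q = 3: ≢ 1 ✓]
28^6 ≡ 40 (mod 67)  [q = 11: ≢ 1 ✓]
None equal 1, so ord_67(28) = 66: 28 is a primitive root.

Yes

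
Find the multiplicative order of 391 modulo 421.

420

The order of 391 must divide φ(421) = 421 − 1 = 420 = 2^2 · 3 · 5 · 7.
Divisors of 420: 1, 2, 3, 4, 5, 6, 7, 10, 12, 14, 15, 20, 21, 28, 30, 35, 42, 60, 70, 84, 105, 140, 210, 420.
Evaluate successive powers at the divisors of 420:
391^1 ≡ 391 (mod 421)
391^2 ≡ 58 (mod 421)
391^3 ≡ 365 (mod 421)
391^4 ≡ 417 (mod 421)
391^5 ≡ 120 (mod 421)
391^6 ≡ 189 (mod 421)
391^7 ≡ 224 (mod 421)
391^10 ≡ 86 (mod 421)
391^12 ≡ 357 (mod 421)
391^14 ≡ 77 (mod 421)
391^15 ≡ 216 (mod 421)
391^20 ≡ 239 (mod 421)
391^21 ≡ 408 (mod 421)
391^28 ≡ 35 (mod 421)
391^30 ≡ 346 (mod 421)
391^35 ≡ 262 (mod 421)
391^42 ≡ 169 (mod 421)
391^60 ≡ 152 (mod 421)
391^70 ≡ 21 (mod 421)
391^84 ≡ 354 (mod 421)
391^105 ≡ 29 (mod 421)
391^140 ≡ 20 (mod 421)
391^210 ≡ 420 (mod 421)
391^420 ≡ 1 (mod 421) ✓
Hence ord(391) = 420.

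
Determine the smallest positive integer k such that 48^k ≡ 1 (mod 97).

ord(48) | φ(97) = 97 − 1 = 96 = 2^5 · 3.
Divisors of 96: 1, 2, 3, 4, 6, 8, 12, 16, 24, 32, 48, 96.
Evaluate successive powers at the divisors of 96:
48^1 ≡ 48 (mod 97)
48^2 ≡ 73 (mod 97)
48^3 ≡ 12 (mod 97)
48^4 ≡ 91 (mod 97)
48^6 ≡ 47 (mod 97)
48^8 ≡ 36 (mod 97)
48^12 ≡ 75 (mod 97)
48^16 ≡ 35 (mod 97)
48^24 ≡ 96 (mod 97)
48^32 ≡ 61 (mod 97)
48^48 ≡ 1 (mod 97) ✓
The smallest such exponent is 48, so the order of 48 is 48.

48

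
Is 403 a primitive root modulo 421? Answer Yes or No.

Yes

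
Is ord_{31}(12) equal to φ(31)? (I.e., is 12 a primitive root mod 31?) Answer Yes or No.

φ(31) = 31 − 1 = 30 = 2 · 3 · 5.
Test 12^(30/q) mod 31 for each prime factor q of 30:
12^15 ≡ 30 (mod 31)  [q = 2: ≢ 1 ✓]
12^10 ≡ 25 (mod 31)  [q = 3: ≢ 1 ✓]
12^6 ≡ 2 (mod 31)  [q = 5: ≢ 1 ✓]
None equal 1, so ord_31(12) = 30: 12 is a primitive root.

Yes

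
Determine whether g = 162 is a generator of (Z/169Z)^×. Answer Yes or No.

Yes

φ(169) = φ(13^2) = 13·(13−1) = 156 = 2^2 · 3 · 13.
It suffices to check that the order of 162 is not a proper divisor of 156: compute 162^(156/q) for q ∈ {2, 3, 13}.
162^78 ≡ 168 (mod 169)  [q = 2: ≢ 1 ✓]
162^52 ≡ 22 (mod 169)  [q = 3: ≢ 1 ✓]
162^12 ≡ 118 (mod 169)  [q = 13: ≢ 1 ✓]
All checks pass, so 162 has order 156 and is a primitive root modulo 169.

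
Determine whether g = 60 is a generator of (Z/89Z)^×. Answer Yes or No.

Yes

φ(89) = 89 − 1 = 88 = 2^3 · 11.
It suffices to check that the order of 60 is not a proper divisor of 88: compute 60^(88/q) for q ∈ {2, 11}.
60^44 ≡ 88 (mod 89)  [q = 2: ≢ 1 ✓]
60^8 ≡ 4 (mod 89)  [q = 11: ≢ 1 ✓]
None equal 1, so ord_89(60) = 88: 60 is a primitive root.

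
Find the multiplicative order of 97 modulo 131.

130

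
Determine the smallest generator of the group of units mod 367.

6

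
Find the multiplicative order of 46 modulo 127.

ord(46) | φ(127) = 127 − 1 = 126 = 2 · 3^2 · 7.
Divisors of 126: 1, 2, 3, 6, 7, 9, 14, 18, 21, 42, 63, 126.
Evaluate successive powers at the divisors of 126:
46^1 ≡ 46 (mod 127)
46^2 ≡ 84 (mod 127)
46^3 ≡ 54 (mod 127)
46^6 ≡ 122 (mod 127)
46^7 ≡ 24 (mod 127)
46^9 ≡ 111 (mod 127)
46^14 ≡ 68 (mod 127)
46^18 ≡ 2 (mod 127)
46^21 ≡ 108 (mod 127)
46^42 ≡ 107 (mod 127)
46^63 ≡ 126 (mod 127)
46^126 ≡ 1 (mod 127) ✓
Hence ord(46) = 126.

126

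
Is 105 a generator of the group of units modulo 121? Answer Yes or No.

Yes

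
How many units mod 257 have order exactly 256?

128

φ(257) = 257 − 1 = 256 = 2^8.
(Z/257Z)^× is cyclic (|G| = 256); a cyclic group of order m has exactly φ(d) elements of each order d | m, and none otherwise.
256 = 2^8 divides 256, and φ(256) = 128.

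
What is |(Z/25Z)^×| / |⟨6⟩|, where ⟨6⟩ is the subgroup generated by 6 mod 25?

By Lagrange's theorem, ord_25(6) divides φ(25) = φ(5^2) = 5·(5−1) = 20 = 2^2 · 5.
Divisors of 20: 1, 2, 4, 5, 10, 20.
Check 6^d mod 25 for each divisor in increasing order:
6^1 ≡ 6
6^2 ≡ 11
6^4 ≡ 21
6^5 ≡ 1
Thus |⟨6⟩| = ord(6) = 5.
Index = |(Z/25Z)^×| / |⟨6⟩| = 20 / 5 = 4.

4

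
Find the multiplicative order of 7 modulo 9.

3

By Lagrange's theorem, ord_9(7) divides φ(9) = φ(3^2) = 3·(3−1) = 6 = 2 · 3.
Divisors of 6: 1, 2, 3, 6.
Compute 7^d (mod 9) for the divisors d until we hit 1:
7^1 ≡ 7 (mod 9)
7^2 ≡ 4 (mod 9)
7^3 ≡ 1 (mod 9) ✓
Hence ord(7) = 3.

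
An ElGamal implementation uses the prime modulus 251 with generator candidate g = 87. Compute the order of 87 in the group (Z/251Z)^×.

The order of 87 must divide φ(251) = 251 − 1 = 250 = 2 · 5^3.
Divisors of 250: 1, 2, 5, 10, 25, 50, 125, 250.
Evaluate successive powers at the divisors of 250:
87^1 ≡ 87
87^2 ≡ 39
87^5 ≡ 50
87^10 ≡ 241
87^25 ≡ 231
87^50 ≡ 149
87^125 ≡ 250
87^250 ≡ 1
Therefore the multiplicative order of 87 modulo 251 is 250.

250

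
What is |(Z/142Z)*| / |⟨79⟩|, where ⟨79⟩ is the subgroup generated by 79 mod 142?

2

ord(79) | φ(142) = φ(2)·φ(71) = 1·70 = 70 = 2 · 5 · 7.
Divisors of 70: 1, 2, 5, 7, 10, 14, 35, 70.
Compute 79^d (mod 142) for the divisors d until we hit 1:
79^1 ≡ 79
79^2 ≡ 135
79^5 ≡ 37
79^7 ≡ 25
79^10 ≡ 91
79^14 ≡ 57
79^35 ≡ 1
The order of 79 is 35, so the subgroup it generates has 35 elements.
The index is φ(142) / ord(79) = 70 / 35 = 2.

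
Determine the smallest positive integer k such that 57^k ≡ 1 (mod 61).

15

Since 57 ∈ (Z/61Z)^×, its order divides φ(61) = 61 − 1 = 60 = 2^2 · 3 · 5.
Divisors of 60: 1, 2, 3, 4, 5, 6, 10, 12, 15, 20, 30, 60.
Test each divisor d:
57^1 ≡ 57 (mod 61)
57^2 ≡ 16 (mod 61)
57^3 ≡ 58 (mod 61)
57^4 ≡ 12 (mod 61)
57^5 ≡ 13 (mod 61)
57^6 ≡ 9 (mod 61)
57^10 ≡ 47 (mod 61)
57^12 ≡ 20 (mod 61)
57^15 ≡ 1 (mod 61) ✓
Hence ord(57) = 15.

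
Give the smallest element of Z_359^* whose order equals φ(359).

7

φ(359) = 359 − 1 = 358 = 2 · 179.
Test candidates g = 2, 3, … against the prime factors q ∈ {2, 179} of φ(359): g is a generator iff g^(358/q) ≢ 1 for every such q.
g = 2: 2^179 ≡ 1 — hits 1, so not a primitive root.
g = 3: 3^179 ≡ 1 — hits 1, so not a primitive root.
g = 4: 4^179 ≡ 1 — hits 1, so not a primitive root.
g = 5: 5^179 ≡ 1 — hits 1, so not a primitive root.
g = 6: 6^179 ≡ 1 — hits 1, so not a primitive root.
g = 7: 7^179 ≡ 358; 7^2 ≡ 49 — none is 1, so 7 is a primitive root.
So 7 is the smallest generator of (Z/359Z)^×.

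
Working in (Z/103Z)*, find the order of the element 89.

34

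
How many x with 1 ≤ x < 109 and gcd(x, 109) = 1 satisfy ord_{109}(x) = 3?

2

φ(109) = 109 − 1 = 108 = 2^2 · 3^3.
(Z/109Z)^× is cyclic (|G| = 108); a cyclic group of order m has exactly φ(d) elements of each order d | m, and none otherwise.
3 | 108, and φ(3) = 3 − 1 = 2.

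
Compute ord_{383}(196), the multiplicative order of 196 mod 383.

191

The order of 196 must divide φ(383) = 383 − 1 = 382 = 2 · 191.
Divisors of 382: 1, 2, 191, 382.
Test each divisor d:
196^1 ≡ 196
196^2 ≡ 116
196^191 ≡ 1
Therefore the multiplicative order of 196 modulo 383 is 191.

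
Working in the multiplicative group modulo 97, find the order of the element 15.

Since 15 ∈ (Z/97Z)^×, its order divides φ(97) = 97 − 1 = 96 = 2^5 · 3.
Divisors of 96: 1, 2, 3, 4, 6, 8, 12, 16, 24, 32, 48, 96.
Evaluate successive powers at the divisors of 96:
15^1 ≡ 15
15^2 ≡ 31
15^3 ≡ 77
15^4 ≡ 88
15^6 ≡ 12
15^8 ≡ 81
15^12 ≡ 47
15^16 ≡ 62
15^24 ≡ 75
15^32 ≡ 61
15^48 ≡ 96
15^96 ≡ 1
So ord_97(15) = 96.

96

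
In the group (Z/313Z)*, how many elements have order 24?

8

φ(313) = 313 − 1 = 312 = 2^3 · 3 · 13.
In a cyclic group of order 312, there are φ(d) elements of order d for each divisor d of 312, and zero for non-divisors.
24 = 2^3 · 3 divides 312, and φ(24) = 8.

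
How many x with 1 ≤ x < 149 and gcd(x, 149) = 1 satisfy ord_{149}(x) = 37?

36

φ(149) = 149 − 1 = 148 = 2^2 · 37.
In a cyclic group of order 148, there are φ(d) elements of order d for each divisor d of 148, and zero for non-divisors.
37 | 148, and φ(37) = 37 − 1 = 36.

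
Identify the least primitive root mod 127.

φ(127) = 127 − 1 = 126 = 2 · 3^2 · 7.
g is a primitive root iff g^(126/q) ≢ 1 (mod 127) for each prime q ∈ {2, 3, 7}.
g = 2: 2^63 ≡ 1 — hits 1, so not a primitive root.
g = 3: 3^63 ≡ 126; 3^42 ≡ 107; 3^18 ≡ 4 — none is 1, so 3 is a primitive root.
Hence the least primitive root of 127 is 3.

3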